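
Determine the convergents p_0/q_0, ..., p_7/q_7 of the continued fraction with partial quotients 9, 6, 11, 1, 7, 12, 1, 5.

Using the convergent recurrence p_i = a_i*p_{i-1} + p_{i-2}, q_i = a_i*q_{i-1} + q_{i-2} with p_{-2}=0, p_{-1}=1, q_{-2}=1, q_{-1}=0:
  i=0: a_0=9, p_0 = 9*1 + 0 = 9, q_0 = 9*0 + 1 = 1.
  i=1: a_1=6, p_1 = 6*9 + 1 = 55, q_1 = 6*1 + 0 = 6.
  i=2: a_2=11, p_2 = 11*55 + 9 = 614, q_2 = 11*6 + 1 = 67.
  i=3: a_3=1, p_3 = 1*614 + 55 = 669, q_3 = 1*67 + 6 = 73.
  i=4: a_4=7, p_4 = 7*669 + 614 = 5297, q_4 = 7*73 + 67 = 578.
  i=5: a_5=12, p_5 = 12*5297 + 669 = 64233, q_5 = 12*578 + 73 = 7009.
  i=6: a_6=1, p_6 = 1*64233 + 5297 = 69530, q_6 = 1*7009 + 578 = 7587.
  i=7: a_7=5, p_7 = 5*69530 + 64233 = 411883, q_7 = 5*7587 + 7009 = 44944.

9/1, 55/6, 614/67, 669/73, 5297/578, 64233/7009, 69530/7587, 411883/44944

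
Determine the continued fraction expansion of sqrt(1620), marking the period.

Write x_i = (sqrt(1620) + m_i)/d_i with (m_0, d_0) = (0, 1). a_0 = floor(sqrt(1620)) = 40, since 40^2 = 1600 <= 1620 < 1681 = 41^2.
Iterate m_{i+1} = d_i*a_i - m_i, d_{i+1} = (1620 - m_{i+1}^2)/d_i, a_{i+1} = floor((a_0 + m_{i+1})/d_{i+1}):
  m_1 = 1*40 - 0 = 40, d_1 = (1620 - 40^2)/1 = 20/1 = 20, a_1 = floor((40 + 40)/20) = 4.
  m_2 = 20*4 - 40 = 40, d_2 = (1620 - 40^2)/20 = 20/20 = 1, a_2 = floor((40 + 40)/1) = 80.
  m_3 = 1*80 - 40 = 40, d_3 = (1620 - 40^2)/1 = 20/1 = 20: (m_3, d_3) = (m_1, d_1) = (40, 20), so from here the quotients repeat a_1, a_2; the period length is 2.
Hence the expansion of sqrt(1620) is a_0 = 40 followed by the repeating block 4, 80 (period 2).

[40; (4, 80)]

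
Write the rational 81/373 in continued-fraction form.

[0; 4, 1, 1, 1, 1, 7, 2]

Run the Euclidean algorithm on 81 and 373; the successive quotients are the partial quotients a_0, a_1, ... (each step inverts the fractional part left over by the previous one):
  81 = 0*373 + 81, so a_0 = 0.
  373 = 4*81 + 49, so a_1 = 4.
  81 = 1*49 + 32, so a_2 = 1.
  49 = 1*32 + 17, so a_3 = 1.
  32 = 1*17 + 15, so a_4 = 1.
  17 = 1*15 + 2, so a_5 = 1.
  15 = 7*2 + 1, so a_6 = 7.
  2 = 2*1 + 0, so a_7 = 2.
The remainder reaches 0 after 8 divisions, so the expansion has 8 partial quotients, read off in order.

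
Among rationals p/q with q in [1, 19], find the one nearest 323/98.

Expand x = 323/98 as a continued fraction with the Euclidean algorithm:
  323 = 3*98 + 29, so a_0 = 3.
  98 = 3*29 + 11, so a_1 = 3.
  29 = 2*11 + 7, so a_2 = 2.
  11 = 1*7 + 4, so a_3 = 1.
  7 = 1*4 + 3, so a_4 = 1.
  4 = 1*3 + 1, so a_5 = 1.
  3 = 3*1 + 0, so a_6 = 3.
so x = [3; 3, 2, 1, 1, 1, 3].
Convergents (p_i = a_i*p_{i-1} + p_{i-2}, q_i = a_i*q_{i-1} + q_{i-2} with p_{-2}=0, p_{-1}=1, q_{-2}=1, q_{-1}=0), until the denominator exceeds 19:
  i=0: a_0=3, p_0 = 3*1 + 0 = 3, q_0 = 3*0 + 1 = 1.
  i=1: a_1=3, p_1 = 3*3 + 1 = 10, q_1 = 3*1 + 0 = 3.
  i=2: a_2=2, p_2 = 2*10 + 3 = 23, q_2 = 2*3 + 1 = 7.
  i=3: a_3=1, p_3 = 1*23 + 10 = 33, q_3 = 1*7 + 3 = 10.
  i=4: a_4=1, p_4 = 1*33 + 23 = 56, q_4 = 1*10 + 7 = 17.
  i=5: a_5=1, p_5 = 1*56 + 33 = 89, q_5 = 1*17 + 10 = 27.
q_5 = 27 > 19, so the last convergent with denominator <= 19 is p_4/q_4 = 56/17.
The closest fraction with denominator <= 19 is either p_4/q_4 or the intermediate fraction (k*p_4 + p_3)/(k*q_4 + q_3) with the largest k >= 1 whose denominator stays <= 19; these approach x as k grows, and every other convergent or intermediate fraction in range is farther away.
Largest k: floor((19 - q_3)/q_4) = floor((19 - 10)/17) = 0.
Since k = 0, no intermediate fraction beyond p_4/q_4 has denominator <= 19, so the convergent 56/17 is the closest (its error is |323*17 - 56*98|/(98*17) = 3/1666).

56/17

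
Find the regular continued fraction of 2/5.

[0; 2, 2]

Run the Euclidean algorithm on 2 and 5; the successive quotients are the partial quotients a_0, a_1, ... (each step inverts the fractional part left over by the previous one):
  2 = 0*5 + 2, so a_0 = 0.
  5 = 2*2 + 1, so a_1 = 2.
  2 = 2*1 + 0, so a_2 = 2.
The remainder reaches 0 after 3 divisions, so the expansion has 3 partial quotients, read off in order.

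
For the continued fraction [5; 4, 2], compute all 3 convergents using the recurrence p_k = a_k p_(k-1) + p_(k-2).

5/1, 21/4, 47/9

Using the convergent recurrence p_i = a_i*p_{i-1} + p_{i-2}, q_i = a_i*q_{i-1} + q_{i-2} with p_{-2}=0, p_{-1}=1, q_{-2}=1, q_{-1}=0:
  i=0: a_0=5, p_0 = 5*1 + 0 = 5, q_0 = 5*0 + 1 = 1.
  i=1: a_1=4, p_1 = 4*5 + 1 = 21, q_1 = 4*1 + 0 = 4.
  i=2: a_2=2, p_2 = 2*21 + 5 = 47, q_2 = 2*4 + 1 = 9.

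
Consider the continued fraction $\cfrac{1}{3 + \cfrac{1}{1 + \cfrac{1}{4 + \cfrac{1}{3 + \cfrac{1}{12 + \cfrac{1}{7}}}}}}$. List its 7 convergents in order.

Using the convergent recurrence p_i = a_i*p_{i-1} + p_{i-2}, q_i = a_i*q_{i-1} + q_{i-2} with p_{-2}=0, p_{-1}=1, q_{-2}=1, q_{-1}=0:
  i=0: a_0=0, p_0 = 0*1 + 0 = 0, q_0 = 0*0 + 1 = 1.
  i=1: a_1=3, p_1 = 3*0 + 1 = 1, q_1 = 3*1 + 0 = 3.
  i=2: a_2=1, p_2 = 1*1 + 0 = 1, q_2 = 1*3 + 1 = 4.
  i=3: a_3=4, p_3 = 4*1 + 1 = 5, q_3 = 4*4 + 3 = 19.
  i=4: a_4=3, p_4 = 3*5 + 1 = 16, q_4 = 3*19 + 4 = 61.
  i=5: a_5=12, p_5 = 12*16 + 5 = 197, q_5 = 12*61 + 19 = 751.
  i=6: a_6=7, p_6 = 7*197 + 16 = 1395, q_6 = 7*751 + 61 = 5318.

0/1, 1/3, 1/4, 5/19, 16/61, 197/751, 1395/5318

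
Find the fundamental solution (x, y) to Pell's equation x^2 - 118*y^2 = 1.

First expand sqrt(118) as a continued fraction. With x_i = (sqrt(118) + m_i)/d_i and (m_0, d_0) = (0, 1): a_0 = floor(sqrt(118)) = 10, since 10^2 = 100 <= 118 < 121 = 11^2.
Iterate m_{i+1} = d_i*a_i - m_i, d_{i+1} = (118 - m_{i+1}^2)/d_i, a_{i+1} = floor((a_0 + m_{i+1})/d_{i+1}):
  m_1 = 1*10 - 0 = 10, d_1 = (118 - 10^2)/1 = 18/1 = 18, a_1 = floor((10 + 10)/18) = 1.
  m_2 = 18*1 - 10 = 8, d_2 = (118 - 8^2)/18 = 54/18 = 3, a_2 = floor((10 + 8)/3) = 6.
  m_3 = 3*6 - 8 = 10, d_3 = (118 - 10^2)/3 = 18/3 = 6, a_3 = floor((10 + 10)/6) = 3.
  m_4 = 6*3 - 10 = 8, d_4 = (118 - 8^2)/6 = 54/6 = 9, a_4 = floor((10 + 8)/9) = 2.
  m_5 = 9*2 - 8 = 10, d_5 = (118 - 10^2)/9 = 18/9 = 2, a_5 = floor((10 + 10)/2) = 10.
  m_6 = 2*10 - 10 = 10, d_6 = (118 - 10^2)/2 = 18/2 = 9, a_6 = floor((10 + 10)/9) = 2.
  m_7 = 9*2 - 10 = 8, d_7 = (118 - 8^2)/9 = 54/9 = 6, a_7 = floor((10 + 8)/6) = 3.
  m_8 = 6*3 - 8 = 10, d_8 = (118 - 10^2)/6 = 18/6 = 3, a_8 = floor((10 + 10)/3) = 6.
  m_9 = 3*6 - 10 = 8, d_9 = (118 - 8^2)/3 = 54/3 = 18, a_9 = floor((10 + 8)/18) = 1.
  m_10 = 18*1 - 8 = 10, d_10 = (118 - 10^2)/18 = 18/18 = 1, a_10 = floor((10 + 10)/1) = 20.
  m_11 = 1*20 - 10 = 10, d_11 = (118 - 10^2)/1 = 18/1 = 18: (m_11, d_11) = (m_1, d_1) = (10, 18), so from here the quotients repeat a_1, ..., a_10; the period length is 10.
So sqrt(118) = [10; (1, 6, 3, 2, 10, 2, 3, 6, 1, 20)] with period length k = 10.
k is even, so the fundamental solution of x^2 - 118y^2 = 1 is (p_{k-1}, q_{k-1}) = (p_9, q_9); compute convergents through index 9.
Convergents (p_i = a_i*p_{i-1} + p_{i-2}, q_i = a_i*q_{i-1} + q_{i-2} with p_{-2}=0, p_{-1}=1, q_{-2}=1, q_{-1}=0):
  i=0: a_0=10, p_0 = 10*1 + 0 = 10, q_0 = 10*0 + 1 = 1.
  i=1: a_1=1, p_1 = 1*10 + 1 = 11, q_1 = 1*1 + 0 = 1.
  i=2: a_2=6, p_2 = 6*11 + 10 = 76, q_2 = 6*1 + 1 = 7.
  i=3: a_3=3, p_3 = 3*76 + 11 = 239, q_3 = 3*7 + 1 = 22.
  i=4: a_4=2, p_4 = 2*239 + 76 = 554, q_4 = 2*22 + 7 = 51.
  i=5: a_5=10, p_5 = 10*554 + 239 = 5779, q_5 = 10*51 + 22 = 532.
  i=6: a_6=2, p_6 = 2*5779 + 554 = 12112, q_6 = 2*532 + 51 = 1115.
  i=7: a_7=3, p_7 = 3*12112 + 5779 = 42115, q_7 = 3*1115 + 532 = 3877.
  i=8: a_8=6, p_8 = 6*42115 + 12112 = 264802, q_8 = 6*3877 + 1115 = 24377.
  i=9: a_9=1, p_9 = 1*264802 + 42115 = 306917, q_9 = 1*24377 + 3877 = 28254.
Check: 306917^2 - 118*28254^2 = 94198044889 - 94198044888 = 1, so (x, y) = (306917, 28254) solves the equation, and by the theorem it is the least positive solution.

(x, y) = (306917, 28254)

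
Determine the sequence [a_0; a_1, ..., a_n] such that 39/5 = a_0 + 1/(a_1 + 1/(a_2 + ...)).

[7; 1, 4]

Run the Euclidean algorithm on 39 and 5; the successive quotients are the partial quotients a_0, a_1, ... (each step inverts the fractional part left over by the previous one):
  39 = 7*5 + 4, so a_0 = 7.
  5 = 1*4 + 1, so a_1 = 1.
  4 = 4*1 + 0, so a_2 = 4.
The remainder reaches 0 after 3 divisions, so the expansion has 3 partial quotients, read off in order.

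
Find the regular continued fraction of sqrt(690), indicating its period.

Write x_i = (sqrt(690) + m_i)/d_i with (m_0, d_0) = (0, 1). a_0 = floor(sqrt(690)) = 26, since 26^2 = 676 <= 690 < 729 = 27^2.
Iterate m_{i+1} = d_i*a_i - m_i, d_{i+1} = (690 - m_{i+1}^2)/d_i, a_{i+1} = floor((a_0 + m_{i+1})/d_{i+1}):
  m_1 = 1*26 - 0 = 26, d_1 = (690 - 26^2)/1 = 14/1 = 14, a_1 = floor((26 + 26)/14) = 3.
  m_2 = 14*3 - 26 = 16, d_2 = (690 - 16^2)/14 = 434/14 = 31, a_2 = floor((26 + 16)/31) = 1.
  m_3 = 31*1 - 16 = 15, d_3 = (690 - 15^2)/31 = 465/31 = 15, a_3 = floor((26 + 15)/15) = 2.
  m_4 = 15*2 - 15 = 15, d_4 = (690 - 15^2)/15 = 465/15 = 31, a_4 = floor((26 + 15)/31) = 1.
  m_5 = 31*1 - 15 = 16, d_5 = (690 - 16^2)/31 = 434/31 = 14, a_5 = floor((26 + 16)/14) = 3.
  m_6 = 14*3 - 16 = 26, d_6 = (690 - 26^2)/14 = 14/14 = 1, a_6 = floor((26 + 26)/1) = 52.
  m_7 = 1*52 - 26 = 26, d_7 = (690 - 26^2)/1 = 14/1 = 14: (m_7, d_7) = (m_1, d_1) = (26, 14), so from here the quotients repeat a_1, ..., a_6; the period length is 6.
Hence the expansion of sqrt(690) is a_0 = 26 followed by the repeating block 3, 1, 2, 1, 3, 52 (period 6).

[26; (3, 1, 2, 1, 3, 52)]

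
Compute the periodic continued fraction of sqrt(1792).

Write x_i = (sqrt(1792) + m_i)/d_i with (m_0, d_0) = (0, 1). a_0 = floor(sqrt(1792)) = 42, since 42^2 = 1764 <= 1792 < 1849 = 43^2.
Iterate m_{i+1} = d_i*a_i - m_i, d_{i+1} = (1792 - m_{i+1}^2)/d_i, a_{i+1} = floor((a_0 + m_{i+1})/d_{i+1}):
  m_1 = 1*42 - 0 = 42, d_1 = (1792 - 42^2)/1 = 28/1 = 28, a_1 = floor((42 + 42)/28) = 3.
  m_2 = 28*3 - 42 = 42, d_2 = (1792 - 42^2)/28 = 28/28 = 1, a_2 = floor((42 + 42)/1) = 84.
  m_3 = 1*84 - 42 = 42, d_3 = (1792 - 42^2)/1 = 28/1 = 28: (m_3, d_3) = (m_1, d_1) = (42, 28), so from here the quotients repeat a_1, a_2; the period length is 2.
Hence the expansion of sqrt(1792) is a_0 = 42 followed by the repeating block 3, 84 (period 2).

[42; (3, 84)]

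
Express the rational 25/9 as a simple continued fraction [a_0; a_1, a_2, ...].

[2; 1, 3, 2]

Run the Euclidean algorithm on 25 and 9; the successive quotients are the partial quotients a_0, a_1, ... (each step inverts the fractional part left over by the previous one):
  25 = 2*9 + 7, so a_0 = 2.
  9 = 1*7 + 2, so a_1 = 1.
  7 = 3*2 + 1, so a_2 = 3.
  2 = 2*1 + 0, so a_3 = 2.
The remainder reaches 0 after 4 divisions, so the expansion has 4 partial quotients, read off in order.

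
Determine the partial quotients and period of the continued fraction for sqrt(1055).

Write x_i = (sqrt(1055) + m_i)/d_i with (m_0, d_0) = (0, 1). a_0 = floor(sqrt(1055)) = 32, since 32^2 = 1024 <= 1055 < 1089 = 33^2.
Iterate m_{i+1} = d_i*a_i - m_i, d_{i+1} = (1055 - m_{i+1}^2)/d_i, a_{i+1} = floor((a_0 + m_{i+1})/d_{i+1}):
  m_1 = 1*32 - 0 = 32, d_1 = (1055 - 32^2)/1 = 31/1 = 31, a_1 = floor((32 + 32)/31) = 2.
  m_2 = 31*2 - 32 = 30, d_2 = (1055 - 30^2)/31 = 155/31 = 5, a_2 = floor((32 + 30)/5) = 12.
  m_3 = 5*12 - 30 = 30, d_3 = (1055 - 30^2)/5 = 155/5 = 31, a_3 = floor((32 + 30)/31) = 2.
  m_4 = 31*2 - 30 = 32, d_4 = (1055 - 32^2)/31 = 31/31 = 1, a_4 = floor((32 + 32)/1) = 64.
  m_5 = 1*64 - 32 = 32, d_5 = (1055 - 32^2)/1 = 31/1 = 31: (m_5, d_5) = (m_1, d_1) = (32, 31), so from here the quotients repeat a_1, ..., a_4; the period length is 4.
Hence the expansion of sqrt(1055) is a_0 = 32 followed by the repeating block 2, 12, 2, 64 (period 4).

[32; (2, 12, 2, 64)]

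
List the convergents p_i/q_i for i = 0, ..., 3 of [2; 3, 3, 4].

Using the convergent recurrence p_i = a_i*p_{i-1} + p_{i-2}, q_i = a_i*q_{i-1} + q_{i-2} with p_{-2}=0, p_{-1}=1, q_{-2}=1, q_{-1}=0:
  i=0: a_0=2, p_0 = 2*1 + 0 = 2, q_0 = 2*0 + 1 = 1.
  i=1: a_1=3, p_1 = 3*2 + 1 = 7, q_1 = 3*1 + 0 = 3.
  i=2: a_2=3, p_2 = 3*7 + 2 = 23, q_2 = 3*3 + 1 = 10.
  i=3: a_3=4, p_3 = 4*23 + 7 = 99, q_3 = 4*10 + 3 = 43.

2/1, 7/3, 23/10, 99/43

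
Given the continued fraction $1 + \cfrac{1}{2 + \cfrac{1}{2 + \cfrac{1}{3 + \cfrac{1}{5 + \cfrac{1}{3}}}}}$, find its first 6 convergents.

Using the convergent recurrence p_i = a_i*p_{i-1} + p_{i-2}, q_i = a_i*q_{i-1} + q_{i-2} with p_{-2}=0, p_{-1}=1, q_{-2}=1, q_{-1}=0:
  i=0: a_0=1, p_0 = 1*1 + 0 = 1, q_0 = 1*0 + 1 = 1.
  i=1: a_1=2, p_1 = 2*1 + 1 = 3, q_1 = 2*1 + 0 = 2.
  i=2: a_2=2, p_2 = 2*3 + 1 = 7, q_2 = 2*2 + 1 = 5.
  i=3: a_3=3, p_3 = 3*7 + 3 = 24, q_3 = 3*5 + 2 = 17.
  i=4: a_4=5, p_4 = 5*24 + 7 = 127, q_4 = 5*17 + 5 = 90.
  i=5: a_5=3, p_5 = 3*127 + 24 = 405, q_5 = 3*90 + 17 = 287.

1/1, 3/2, 7/5, 24/17, 127/90, 405/287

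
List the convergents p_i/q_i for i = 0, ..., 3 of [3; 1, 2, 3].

3/1, 4/1, 11/3, 37/10

Using the convergent recurrence p_i = a_i*p_{i-1} + p_{i-2}, q_i = a_i*q_{i-1} + q_{i-2} with p_{-2}=0, p_{-1}=1, q_{-2}=1, q_{-1}=0:
  i=0: a_0=3, p_0 = 3*1 + 0 = 3, q_0 = 3*0 + 1 = 1.
  i=1: a_1=1, p_1 = 1*3 + 1 = 4, q_1 = 1*1 + 0 = 1.
  i=2: a_2=2, p_2 = 2*4 + 3 = 11, q_2 = 2*1 + 1 = 3.
  i=3: a_3=3, p_3 = 3*11 + 4 = 37, q_3 = 3*3 + 1 = 10.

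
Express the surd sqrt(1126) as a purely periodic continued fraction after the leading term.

[33; (1, 1, 3, 1, 32, 1, 3, 1, 1, 66)]

Write x_i = (sqrt(1126) + m_i)/d_i with (m_0, d_0) = (0, 1). a_0 = floor(sqrt(1126)) = 33, since 33^2 = 1089 <= 1126 < 1156 = 34^2.
Iterate m_{i+1} = d_i*a_i - m_i, d_{i+1} = (1126 - m_{i+1}^2)/d_i, a_{i+1} = floor((a_0 + m_{i+1})/d_{i+1}):
  m_1 = 1*33 - 0 = 33, d_1 = (1126 - 33^2)/1 = 37/1 = 37, a_1 = floor((33 + 33)/37) = 1.
  m_2 = 37*1 - 33 = 4, d_2 = (1126 - 4^2)/37 = 1110/37 = 30, a_2 = floor((33 + 4)/30) = 1.
  m_3 = 30*1 - 4 = 26, d_3 = (1126 - 26^2)/30 = 450/30 = 15, a_3 = floor((33 + 26)/15) = 3.
  m_4 = 15*3 - 26 = 19, d_4 = (1126 - 19^2)/15 = 765/15 = 51, a_4 = floor((33 + 19)/51) = 1.
  m_5 = 51*1 - 19 = 32, d_5 = (1126 - 32^2)/51 = 102/51 = 2, a_5 = floor((33 + 32)/2) = 32.
  m_6 = 2*32 - 32 = 32, d_6 = (1126 - 32^2)/2 = 102/2 = 51, a_6 = floor((33 + 32)/51) = 1.
  m_7 = 51*1 - 32 = 19, d_7 = (1126 - 19^2)/51 = 765/51 = 15, a_7 = floor((33 + 19)/15) = 3.
  m_8 = 15*3 - 19 = 26, d_8 = (1126 - 26^2)/15 = 450/15 = 30, a_8 = floor((33 + 26)/30) = 1.
  m_9 = 30*1 - 26 = 4, d_9 = (1126 - 4^2)/30 = 1110/30 = 37, a_9 = floor((33 + 4)/37) = 1.
  m_10 = 37*1 - 4 = 33, d_10 = (1126 - 33^2)/37 = 37/37 = 1, a_10 = floor((33 + 33)/1) = 66.
  m_11 = 1*66 - 33 = 33, d_11 = (1126 - 33^2)/1 = 37/1 = 37: (m_11, d_11) = (m_1, d_1) = (33, 37), so from here the quotients repeat a_1, ..., a_10; the period length is 10.
Hence the expansion of sqrt(1126) is a_0 = 33 followed by the repeating block 1, 1, 3, 1, 32, 1, 3, 1, 1, 66 (period 10).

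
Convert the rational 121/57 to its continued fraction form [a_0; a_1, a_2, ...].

Run the Euclidean algorithm on 121 and 57; the successive quotients are the partial quotients a_0, a_1, ... (each step inverts the fractional part left over by the previous one):
  121 = 2*57 + 7, so a_0 = 2.
  57 = 8*7 + 1, so a_1 = 8.
  7 = 7*1 + 0, so a_2 = 7.
The remainder reaches 0 after 3 divisions, so the expansion has 3 partial quotients, read off in order.

[2; 8, 7]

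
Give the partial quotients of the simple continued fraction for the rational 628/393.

[1; 1, 1, 2, 19, 4]

Run the Euclidean algorithm on 628 and 393; the successive quotients are the partial quotients a_0, a_1, ... (each step inverts the fractional part left over by the previous one):
  628 = 1*393 + 235, so a_0 = 1.
  393 = 1*235 + 158, so a_1 = 1.
  235 = 1*158 + 77, so a_2 = 1.
  158 = 2*77 + 4, so a_3 = 2.
  77 = 19*4 + 1, so a_4 = 19.
  4 = 4*1 + 0, so a_5 = 4.
The remainder reaches 0 after 6 divisions, so the expansion has 6 partial quotients, read off in order.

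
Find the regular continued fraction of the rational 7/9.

[0; 1, 3, 2]

Run the Euclidean algorithm on 7 and 9; the successive quotients are the partial quotients a_0, a_1, ... (each step inverts the fractional part left over by the previous one):
  7 = 0*9 + 7, so a_0 = 0.
  9 = 1*7 + 2, so a_1 = 1.
  7 = 3*2 + 1, so a_2 = 3.
  2 = 2*1 + 0, so a_3 = 2.
The remainder reaches 0 after 4 divisions, so the expansion has 4 partial quotients, read off in order.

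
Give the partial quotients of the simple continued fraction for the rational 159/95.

Run the Euclidean algorithm on 159 and 95; the successive quotients are the partial quotients a_0, a_1, ... (each step inverts the fractional part left over by the previous one):
  159 = 1*95 + 64, so a_0 = 1.
  95 = 1*64 + 31, so a_1 = 1.
  64 = 2*31 + 2, so a_2 = 2.
  31 = 15*2 + 1, so a_3 = 15.
  2 = 2*1 + 0, so a_4 = 2.
The remainder reaches 0 after 5 divisions, so the expansion has 5 partial quotients, read off in order.

[1; 1, 2, 15, 2]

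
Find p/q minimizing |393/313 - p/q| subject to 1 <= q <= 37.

Expand x = 393/313 as a continued fraction with the Euclidean algorithm:
  393 = 1*313 + 80, so a_0 = 1.
  313 = 3*80 + 73, so a_1 = 3.
  80 = 1*73 + 7, so a_2 = 1.
  73 = 10*7 + 3, so a_3 = 10.
  7 = 2*3 + 1, so a_4 = 2.
  3 = 3*1 + 0, so a_5 = 3.
so x = [1; 3, 1, 10, 2, 3].
Convergents (p_i = a_i*p_{i-1} + p_{i-2}, q_i = a_i*q_{i-1} + q_{i-2} with p_{-2}=0, p_{-1}=1, q_{-2}=1, q_{-1}=0), until the denominator exceeds 37:
  i=0: a_0=1, p_0 = 1*1 + 0 = 1, q_0 = 1*0 + 1 = 1.
  i=1: a_1=3, p_1 = 3*1 + 1 = 4, q_1 = 3*1 + 0 = 3.
  i=2: a_2=1, p_2 = 1*4 + 1 = 5, q_2 = 1*3 + 1 = 4.
  i=3: a_3=10, p_3 = 10*5 + 4 = 54, q_3 = 10*4 + 3 = 43.
q_3 = 43 > 37, so the last convergent with denominator <= 37 is p_2/q_2 = 5/4.
The closest fraction with denominator <= 37 is either p_2/q_2 or the intermediate fraction (k*p_2 + p_1)/(k*q_2 + q_1) with the largest k >= 1 whose denominator stays <= 37; these approach x as k grows, and every other convergent or intermediate fraction in range is farther away.
Largest k: floor((37 - q_1)/q_2) = floor((37 - 3)/4) = 8.
That gives (8*5 + 4)/(8*4 + 3) = 44/35.
Compare the errors: |x - 5/4| = |393*4 - 5*313|/(313*4) = 7/1252, and |x - 44/35| = |393*35 - 44*313|/(313*35) = 17/10955.
Cross-multiplying, 17*1252 = 21284 < 76685 = 7*10955, so 17/10955 is smaller: the intermediate fraction 44/35 is closer to x than 5/4.

44/35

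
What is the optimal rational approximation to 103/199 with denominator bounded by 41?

Expand x = 103/199 as a continued fraction with the Euclidean algorithm:
  103 = 0*199 + 103, so a_0 = 0.
  199 = 1*103 + 96, so a_1 = 1.
  103 = 1*96 + 7, so a_2 = 1.
  96 = 13*7 + 5, so a_3 = 13.
  7 = 1*5 + 2, so a_4 = 1.
  5 = 2*2 + 1, so a_5 = 2.
  2 = 2*1 + 0, so a_6 = 2.
so x = [0; 1, 1, 13, 1, 2, 2].
Convergents (p_i = a_i*p_{i-1} + p_{i-2}, q_i = a_i*q_{i-1} + q_{i-2} with p_{-2}=0, p_{-1}=1, q_{-2}=1, q_{-1}=0), until the denominator exceeds 41:
  i=0: a_0=0, p_0 = 0*1 + 0 = 0, q_0 = 0*0 + 1 = 1.
  i=1: a_1=1, p_1 = 1*0 + 1 = 1, q_1 = 1*1 + 0 = 1.
  i=2: a_2=1, p_2 = 1*1 + 0 = 1, q_2 = 1*1 + 1 = 2.
  i=3: a_3=13, p_3 = 13*1 + 1 = 14, q_3 = 13*2 + 1 = 27.
  i=4: a_4=1, p_4 = 1*14 + 1 = 15, q_4 = 1*27 + 2 = 29.
  i=5: a_5=2, p_5 = 2*15 + 14 = 44, q_5 = 2*29 + 27 = 85.
q_5 = 85 > 41, so the last convergent with denominator <= 41 is p_4/q_4 = 15/29.
The closest fraction with denominator <= 41 is either p_4/q_4 or the intermediate fraction (k*p_4 + p_3)/(k*q_4 + q_3) with the largest k >= 1 whose denominator stays <= 41; these approach x as k grows, and every other convergent or intermediate fraction in range is farther away.
Largest k: floor((41 - q_3)/q_4) = floor((41 - 27)/29) = 0.
Since k = 0, no intermediate fraction beyond p_4/q_4 has denominator <= 41, so the convergent 15/29 is the closest (its error is |103*29 - 15*199|/(199*29) = 2/5771).

15/29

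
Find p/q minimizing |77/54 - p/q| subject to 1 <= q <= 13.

Expand x = 77/54 as a continued fraction with the Euclidean algorithm:
  77 = 1*54 + 23, so a_0 = 1.
  54 = 2*23 + 8, so a_1 = 2.
  23 = 2*8 + 7, so a_2 = 2.
  8 = 1*7 + 1, so a_3 = 1.
  7 = 7*1 + 0, so a_4 = 7.
so x = [1; 2, 2, 1, 7].
Convergents (p_i = a_i*p_{i-1} + p_{i-2}, q_i = a_i*q_{i-1} + q_{i-2} with p_{-2}=0, p_{-1}=1, q_{-2}=1, q_{-1}=0), until the denominator exceeds 13:
  i=0: a_0=1, p_0 = 1*1 + 0 = 1, q_0 = 1*0 + 1 = 1.
  i=1: a_1=2, p_1 = 2*1 + 1 = 3, q_1 = 2*1 + 0 = 2.
  i=2: a_2=2, p_2 = 2*3 + 1 = 7, q_2 = 2*2 + 1 = 5.
  i=3: a_3=1, p_3 = 1*7 + 3 = 10, q_3 = 1*5 + 2 = 7.
  i=4: a_4=7, p_4 = 7*10 + 7 = 77, q_4 = 7*7 + 5 = 54.
q_4 = 54 > 13, so the last convergent with denominator <= 13 is p_3/q_3 = 10/7.
The closest fraction with denominator <= 13 is either p_3/q_3 or the intermediate fraction (k*p_3 + p_2)/(k*q_3 + q_2) with the largest k >= 1 whose denominator stays <= 13; these approach x as k grows, and every other convergent or intermediate fraction in range is farther away.
Largest k: floor((13 - q_2)/q_3) = floor((13 - 5)/7) = 1.
That gives (1*10 + 7)/(1*7 + 5) = 17/12.
Compare the errors: |x - 10/7| = |77*7 - 10*54|/(54*7) = 1/378, and |x - 17/12| = |77*12 - 17*54|/(54*12) = 6/648.
Cross-multiplying, 1*648 = 648 < 2268 = 6*378, so 1/378 is smaller: the convergent 10/7 is closer to x than 17/12.

10/7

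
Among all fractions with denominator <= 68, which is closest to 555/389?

Expand x = 555/389 as a continued fraction with the Euclidean algorithm:
  555 = 1*389 + 166, so a_0 = 1.
  389 = 2*166 + 57, so a_1 = 2.
  166 = 2*57 + 52, so a_2 = 2.
  57 = 1*52 + 5, so a_3 = 1.
  52 = 10*5 + 2, so a_4 = 10.
  5 = 2*2 + 1, so a_5 = 2.
  2 = 2*1 + 0, so a_6 = 2.
so x = [1; 2, 2, 1, 10, 2, 2].
Convergents (p_i = a_i*p_{i-1} + p_{i-2}, q_i = a_i*q_{i-1} + q_{i-2} with p_{-2}=0, p_{-1}=1, q_{-2}=1, q_{-1}=0), until the denominator exceeds 68:
  i=0: a_0=1, p_0 = 1*1 + 0 = 1, q_0 = 1*0 + 1 = 1.
  i=1: a_1=2, p_1 = 2*1 + 1 = 3, q_1 = 2*1 + 0 = 2.
  i=2: a_2=2, p_2 = 2*3 + 1 = 7, q_2 = 2*2 + 1 = 5.
  i=3: a_3=1, p_3 = 1*7 + 3 = 10, q_3 = 1*5 + 2 = 7.
  i=4: a_4=10, p_4 = 10*10 + 7 = 107, q_4 = 10*7 + 5 = 75.
q_4 = 75 > 68, so the last convergent with denominator <= 68 is p_3/q_3 = 10/7.
The closest fraction with denominator <= 68 is either p_3/q_3 or the intermediate fraction (k*p_3 + p_2)/(k*q_3 + q_2) with the largest k >= 1 whose denominator stays <= 68; these approach x as k grows, and every other convergent or intermediate fraction in range is farther away.
Largest k: floor((68 - q_2)/q_3) = floor((68 - 5)/7) = 9.
That gives (9*10 + 7)/(9*7 + 5) = 97/68.
Compare the errors: |x - 10/7| = |555*7 - 10*389|/(389*7) = 5/2723, and |x - 97/68| = |555*68 - 97*389|/(389*68) = 7/26452.
Cross-multiplying, 7*2723 = 19061 < 132260 = 5*26452, so 7/26452 is smaller: the intermediate fraction 97/68 is closer to x than 10/7.

97/68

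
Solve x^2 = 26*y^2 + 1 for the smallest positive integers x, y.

First expand sqrt(26) as a continued fraction. With x_i = (sqrt(26) + m_i)/d_i and (m_0, d_0) = (0, 1): a_0 = floor(sqrt(26)) = 5, since 5^2 = 25 <= 26 < 36 = 6^2.
Iterate m_{i+1} = d_i*a_i - m_i, d_{i+1} = (26 - m_{i+1}^2)/d_i, a_{i+1} = floor((a_0 + m_{i+1})/d_{i+1}):
  m_1 = 1*5 - 0 = 5, d_1 = (26 - 5^2)/1 = 1/1 = 1, a_1 = floor((5 + 5)/1) = 10.
  m_2 = 1*10 - 5 = 5, d_2 = (26 - 5^2)/1 = 1/1 = 1: (m_2, d_2) = (m_1, d_1) = (5, 1), so from here the quotient a_1 repeats; the period length is 1.
So sqrt(26) = [5; (10)] with period length k = 1.
k is odd, so (p_{k-1}, q_{k-1}) only solves x^2 - 26y^2 = -1 and the fundamental solution of x^2 - 26y^2 = 1 is (p_{2k-1}, q_{2k-1}) = (p_1, q_1); compute convergents through index 1, running through the period twice.
Convergents (p_i = a_i*p_{i-1} + p_{i-2}, q_i = a_i*q_{i-1} + q_{i-2} with p_{-2}=0, p_{-1}=1, q_{-2}=1, q_{-1}=0):
  i=0: a_0=5, p_0 = 5*1 + 0 = 5, q_0 = 5*0 + 1 = 1.
  i=1: a_1=10, p_1 = 10*5 + 1 = 51, q_1 = 10*1 + 0 = 10.
Indeed p_0^2 - 26*q_0^2 = 25 - 26 = -1, not +1.
Check: 51^2 - 26*10^2 = 2601 - 2600 = 1, so (x, y) = (51, 10) solves the equation, and by the theorem it is the least positive solution.

(x, y) = (51, 10)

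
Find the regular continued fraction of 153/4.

Run the Euclidean algorithm on 153 and 4; the successive quotients are the partial quotients a_0, a_1, ... (each step inverts the fractional part left over by the previous one):
  153 = 38*4 + 1, so a_0 = 38.
  4 = 4*1 + 0, so a_1 = 4.
The remainder reaches 0 after 2 divisions, so the expansion has 2 partial quotients, read off in order.

[38; 4]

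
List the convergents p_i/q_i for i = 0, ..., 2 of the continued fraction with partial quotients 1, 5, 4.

Using the convergent recurrence p_i = a_i*p_{i-1} + p_{i-2}, q_i = a_i*q_{i-1} + q_{i-2} with p_{-2}=0, p_{-1}=1, q_{-2}=1, q_{-1}=0:
  i=0: a_0=1, p_0 = 1*1 + 0 = 1, q_0 = 1*0 + 1 = 1.
  i=1: a_1=5, p_1 = 5*1 + 1 = 6, q_1 = 5*1 + 0 = 5.
  i=2: a_2=4, p_2 = 4*6 + 1 = 25, q_2 = 4*5 + 1 = 21.

1/1, 6/5, 25/21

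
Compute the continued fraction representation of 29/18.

[1; 1, 1, 1, 1, 3]

Run the Euclidean algorithm on 29 and 18; the successive quotients are the partial quotients a_0, a_1, ... (each step inverts the fractional part left over by the previous one):
  29 = 1*18 + 11, so a_0 = 1.
  18 = 1*11 + 7, so a_1 = 1.
  11 = 1*7 + 4, so a_2 = 1.
  7 = 1*4 + 3, so a_3 = 1.
  4 = 1*3 + 1, so a_4 = 1.
  3 = 3*1 + 0, so a_5 = 3.
The remainder reaches 0 after 6 divisions, so the expansion has 6 partial quotients, read off in order.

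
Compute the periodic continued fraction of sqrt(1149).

[33; (1, 8, 1, 2, 3, 22, 3, 2, 1, 8, 1, 66)]

Write x_i = (sqrt(1149) + m_i)/d_i with (m_0, d_0) = (0, 1). a_0 = floor(sqrt(1149)) = 33, since 33^2 = 1089 <= 1149 < 1156 = 34^2.
Iterate m_{i+1} = d_i*a_i - m_i, d_{i+1} = (1149 - m_{i+1}^2)/d_i, a_{i+1} = floor((a_0 + m_{i+1})/d_{i+1}):
  m_1 = 1*33 - 0 = 33, d_1 = (1149 - 33^2)/1 = 60/1 = 60, a_1 = floor((33 + 33)/60) = 1.
  m_2 = 60*1 - 33 = 27, d_2 = (1149 - 27^2)/60 = 420/60 = 7, a_2 = floor((33 + 27)/7) = 8.
  m_3 = 7*8 - 27 = 29, d_3 = (1149 - 29^2)/7 = 308/7 = 44, a_3 = floor((33 + 29)/44) = 1.
  m_4 = 44*1 - 29 = 15, d_4 = (1149 - 15^2)/44 = 924/44 = 21, a_4 = floor((33 + 15)/21) = 2.
  m_5 = 21*2 - 15 = 27, d_5 = (1149 - 27^2)/21 = 420/21 = 20, a_5 = floor((33 + 27)/20) = 3.
  m_6 = 20*3 - 27 = 33, d_6 = (1149 - 33^2)/20 = 60/20 = 3, a_6 = floor((33 + 33)/3) = 22.
  m_7 = 3*22 - 33 = 33, d_7 = (1149 - 33^2)/3 = 60/3 = 20, a_7 = floor((33 + 33)/20) = 3.
  m_8 = 20*3 - 33 = 27, d_8 = (1149 - 27^2)/20 = 420/20 = 21, a_8 = floor((33 + 27)/21) = 2.
  m_9 = 21*2 - 27 = 15, d_9 = (1149 - 15^2)/21 = 924/21 = 44, a_9 = floor((33 + 15)/44) = 1.
  m_10 = 44*1 - 15 = 29, d_10 = (1149 - 29^2)/44 = 308/44 = 7, a_10 = floor((33 + 29)/7) = 8.
  m_11 = 7*8 - 29 = 27, d_11 = (1149 - 27^2)/7 = 420/7 = 60, a_11 = floor((33 + 27)/60) = 1.
  m_12 = 60*1 - 27 = 33, d_12 = (1149 - 33^2)/60 = 60/60 = 1, a_12 = floor((33 + 33)/1) = 66.
  m_13 = 1*66 - 33 = 33, d_13 = (1149 - 33^2)/1 = 60/1 = 60: (m_13, d_13) = (m_1, d_1) = (33, 60), so from here the quotients repeat a_1, ..., a_12; the period length is 12.
Hence the expansion of sqrt(1149) is a_0 = 33 followed by the repeating block 1, 8, 1, 2, 3, 22, 3, 2, 1, 8, 1, 66 (period 12).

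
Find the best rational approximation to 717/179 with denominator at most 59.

Expand x = 717/179 as a continued fraction with the Euclidean algorithm:
  717 = 4*179 + 1, so a_0 = 4.
  179 = 179*1 + 0, so a_1 = 179.
so x = [4; 179].
Convergents (p_i = a_i*p_{i-1} + p_{i-2}, q_i = a_i*q_{i-1} + q_{i-2} with p_{-2}=0, p_{-1}=1, q_{-2}=1, q_{-1}=0), until the denominator exceeds 59:
  i=0: a_0=4, p_0 = 4*1 + 0 = 4, q_0 = 4*0 + 1 = 1.
  i=1: a_1=179, p_1 = 179*4 + 1 = 717, q_1 = 179*1 + 0 = 179.
q_1 = 179 > 59, so the last convergent with denominator <= 59 is p_0/q_0 = 4/1.
The closest fraction with denominator <= 59 is either p_0/q_0 or the intermediate fraction (k*p_0 + p_{-1})/(k*q_0 + q_{-1}) with the largest k >= 1 whose denominator stays <= 59; these approach x as k grows, and every other convergent or intermediate fraction in range is farther away.
Largest k: floor((59 - q_{-1})/q_0) = floor((59 - 0)/1) = 59 (using the seeds p_{-1} = 1, q_{-1} = 0).
That gives (59*4 + 1)/(59*1 + 0) = 237/59.
Compare the errors: |x - 4/1| = |717*1 - 4*179|/(179*1) = 1/179, and |x - 237/59| = |717*59 - 237*179|/(179*59) = 120/10561.
Cross-multiplying, 1*10561 = 10561 < 21480 = 120*179, so 1/179 is smaller: the convergent 4/1 is closer to x than 237/59.

4/1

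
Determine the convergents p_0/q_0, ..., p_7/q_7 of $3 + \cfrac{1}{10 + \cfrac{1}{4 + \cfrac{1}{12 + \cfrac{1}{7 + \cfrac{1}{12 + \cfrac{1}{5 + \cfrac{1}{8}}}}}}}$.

3/1, 31/10, 127/41, 1555/502, 11012/3555, 133699/43162, 679507/219365, 5569755/1798082

Using the convergent recurrence p_i = a_i*p_{i-1} + p_{i-2}, q_i = a_i*q_{i-1} + q_{i-2} with p_{-2}=0, p_{-1}=1, q_{-2}=1, q_{-1}=0:
  i=0: a_0=3, p_0 = 3*1 + 0 = 3, q_0 = 3*0 + 1 = 1.
  i=1: a_1=10, p_1 = 10*3 + 1 = 31, q_1 = 10*1 + 0 = 10.
  i=2: a_2=4, p_2 = 4*31 + 3 = 127, q_2 = 4*10 + 1 = 41.
  i=3: a_3=12, p_3 = 12*127 + 31 = 1555, q_3 = 12*41 + 10 = 502.
  i=4: a_4=7, p_4 = 7*1555 + 127 = 11012, q_4 = 7*502 + 41 = 3555.
  i=5: a_5=12, p_5 = 12*11012 + 1555 = 133699, q_5 = 12*3555 + 502 = 43162.
  i=6: a_6=5, p_6 = 5*133699 + 11012 = 679507, q_6 = 5*43162 + 3555 = 219365.
  i=7: a_7=8, p_7 = 8*679507 + 133699 = 5569755, q_7 = 8*219365 + 43162 = 1798082.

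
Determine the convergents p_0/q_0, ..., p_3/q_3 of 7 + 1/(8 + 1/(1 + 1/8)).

7/1, 57/8, 64/9, 569/80

Using the convergent recurrence p_i = a_i*p_{i-1} + p_{i-2}, q_i = a_i*q_{i-1} + q_{i-2} with p_{-2}=0, p_{-1}=1, q_{-2}=1, q_{-1}=0:
  i=0: a_0=7, p_0 = 7*1 + 0 = 7, q_0 = 7*0 + 1 = 1.
  i=1: a_1=8, p_1 = 8*7 + 1 = 57, q_1 = 8*1 + 0 = 8.
  i=2: a_2=1, p_2 = 1*57 + 7 = 64, q_2 = 1*8 + 1 = 9.
  i=3: a_3=8, p_3 = 8*64 + 57 = 569, q_3 = 8*9 + 8 = 80.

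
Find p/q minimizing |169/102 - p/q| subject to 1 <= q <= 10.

Expand x = 169/102 as a continued fraction with the Euclidean algorithm:
  169 = 1*102 + 67, so a_0 = 1.
  102 = 1*67 + 35, so a_1 = 1.
  67 = 1*35 + 32, so a_2 = 1.
  35 = 1*32 + 3, so a_3 = 1.
  32 = 10*3 + 2, so a_4 = 10.
  3 = 1*2 + 1, so a_5 = 1.
  2 = 2*1 + 0, so a_6 = 2.
so x = [1; 1, 1, 1, 10, 1, 2].
Convergents (p_i = a_i*p_{i-1} + p_{i-2}, q_i = a_i*q_{i-1} + q_{i-2} with p_{-2}=0, p_{-1}=1, q_{-2}=1, q_{-1}=0), until the denominator exceeds 10:
  i=0: a_0=1, p_0 = 1*1 + 0 = 1, q_0 = 1*0 + 1 = 1.
  i=1: a_1=1, p_1 = 1*1 + 1 = 2, q_1 = 1*1 + 0 = 1.
  i=2: a_2=1, p_2 = 1*2 + 1 = 3, q_2 = 1*1 + 1 = 2.
  i=3: a_3=1, p_3 = 1*3 + 2 = 5, q_3 = 1*2 + 1 = 3.
  i=4: a_4=10, p_4 = 10*5 + 3 = 53, q_4 = 10*3 + 2 = 32.
q_4 = 32 > 10, so the last convergent with denominator <= 10 is p_3/q_3 = 5/3.
The closest fraction with denominator <= 10 is either p_3/q_3 or the intermediate fraction (k*p_3 + p_2)/(k*q_3 + q_2) with the largest k >= 1 whose denominator stays <= 10; these approach x as k grows, and every other convergent or intermediate fraction in range is farther away.
Largest k: floor((10 - q_2)/q_3) = floor((10 - 2)/3) = 2.
That gives (2*5 + 3)/(2*3 + 2) = 13/8.
Compare the errors: |x - 5/3| = |169*3 - 5*102|/(102*3) = 3/306, and |x - 13/8| = |169*8 - 13*102|/(102*8) = 26/816.
Cross-multiplying, 3*816 = 2448 < 7956 = 26*306, so 3/306 is smaller: the convergent 5/3 is closer to x than 13/8.

5/3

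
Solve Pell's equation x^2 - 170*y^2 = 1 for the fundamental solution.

First expand sqrt(170) as a continued fraction. With x_i = (sqrt(170) + m_i)/d_i and (m_0, d_0) = (0, 1): a_0 = floor(sqrt(170)) = 13, since 13^2 = 169 <= 170 < 196 = 14^2.
Iterate m_{i+1} = d_i*a_i - m_i, d_{i+1} = (170 - m_{i+1}^2)/d_i, a_{i+1} = floor((a_0 + m_{i+1})/d_{i+1}):
  m_1 = 1*13 - 0 = 13, d_1 = (170 - 13^2)/1 = 1/1 = 1, a_1 = floor((13 + 13)/1) = 26.
  m_2 = 1*26 - 13 = 13, d_2 = (170 - 13^2)/1 = 1/1 = 1: (m_2, d_2) = (m_1, d_1) = (13, 1), so from here the quotient a_1 repeats; the period length is 1.
So sqrt(170) = [13; (26)] with period length k = 1.
k is odd, so (p_{k-1}, q_{k-1}) only solves x^2 - 170y^2 = -1 and the fundamental solution of x^2 - 170y^2 = 1 is (p_{2k-1}, q_{2k-1}) = (p_1, q_1); compute convergents through index 1, running through the period twice.
Convergents (p_i = a_i*p_{i-1} + p_{i-2}, q_i = a_i*q_{i-1} + q_{i-2} with p_{-2}=0, p_{-1}=1, q_{-2}=1, q_{-1}=0):
  i=0: a_0=13, p_0 = 13*1 + 0 = 13, q_0 = 13*0 + 1 = 1.
  i=1: a_1=26, p_1 = 26*13 + 1 = 339, q_1 = 26*1 + 0 = 26.
Indeed p_0^2 - 170*q_0^2 = 169 - 170 = -1, not +1.
Check: 339^2 - 170*26^2 = 114921 - 114920 = 1, so (x, y) = (339, 26) solves the equation, and by the theorem it is the least positive solution.

(x, y) = (339, 26)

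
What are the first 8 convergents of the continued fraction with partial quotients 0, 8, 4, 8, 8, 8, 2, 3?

0/1, 1/8, 4/33, 33/272, 268/2209, 2177/17944, 4622/38097, 16043/132235

Using the convergent recurrence p_i = a_i*p_{i-1} + p_{i-2}, q_i = a_i*q_{i-1} + q_{i-2} with p_{-2}=0, p_{-1}=1, q_{-2}=1, q_{-1}=0:
  i=0: a_0=0, p_0 = 0*1 + 0 = 0, q_0 = 0*0 + 1 = 1.
  i=1: a_1=8, p_1 = 8*0 + 1 = 1, q_1 = 8*1 + 0 = 8.
  i=2: a_2=4, p_2 = 4*1 + 0 = 4, q_2 = 4*8 + 1 = 33.
  i=3: a_3=8, p_3 = 8*4 + 1 = 33, q_3 = 8*33 + 8 = 272.
  i=4: a_4=8, p_4 = 8*33 + 4 = 268, q_4 = 8*272 + 33 = 2209.
  i=5: a_5=8, p_5 = 8*268 + 33 = 2177, q_5 = 8*2209 + 272 = 17944.
  i=6: a_6=2, p_6 = 2*2177 + 268 = 4622, q_6 = 2*17944 + 2209 = 38097.
  i=7: a_7=3, p_7 = 3*4622 + 2177 = 16043, q_7 = 3*38097 + 17944 = 132235.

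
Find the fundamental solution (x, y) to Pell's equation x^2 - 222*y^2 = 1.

First expand sqrt(222) as a continued fraction. With x_i = (sqrt(222) + m_i)/d_i and (m_0, d_0) = (0, 1): a_0 = floor(sqrt(222)) = 14, since 14^2 = 196 <= 222 < 225 = 15^2.
Iterate m_{i+1} = d_i*a_i - m_i, d_{i+1} = (222 - m_{i+1}^2)/d_i, a_{i+1} = floor((a_0 + m_{i+1})/d_{i+1}):
  m_1 = 1*14 - 0 = 14, d_1 = (222 - 14^2)/1 = 26/1 = 26, a_1 = floor((14 + 14)/26) = 1.
  m_2 = 26*1 - 14 = 12, d_2 = (222 - 12^2)/26 = 78/26 = 3, a_2 = floor((14 + 12)/3) = 8.
  m_3 = 3*8 - 12 = 12, d_3 = (222 - 12^2)/3 = 78/3 = 26, a_3 = floor((14 + 12)/26) = 1.
  m_4 = 26*1 - 12 = 14, d_4 = (222 - 14^2)/26 = 26/26 = 1, a_4 = floor((14 + 14)/1) = 28.
  m_5 = 1*28 - 14 = 14, d_5 = (222 - 14^2)/1 = 26/1 = 26: (m_5, d_5) = (m_1, d_1) = (14, 26), so from here the quotients repeat a_1, ..., a_4; the period length is 4.
So sqrt(222) = [14; (1, 8, 1, 28)] with period length k = 4.
k is even, so the fundamental solution of x^2 - 222y^2 = 1 is (p_{k-1}, q_{k-1}) = (p_3, q_3); compute convergents through index 3.
Convergents (p_i = a_i*p_{i-1} + p_{i-2}, q_i = a_i*q_{i-1} + q_{i-2} with p_{-2}=0, p_{-1}=1, q_{-2}=1, q_{-1}=0):
  i=0: a_0=14, p_0 = 14*1 + 0 = 14, q_0 = 14*0 + 1 = 1.
  i=1: a_1=1, p_1 = 1*14 + 1 = 15, q_1 = 1*1 + 0 = 1.
  i=2: a_2=8, p_2 = 8*15 + 14 = 134, q_2 = 8*1 + 1 = 9.
  i=3: a_3=1, p_3 = 1*134 + 15 = 149, q_3 = 1*9 + 1 = 10.
Check: 149^2 - 222*10^2 = 22201 - 22200 = 1, so (x, y) = (149, 10) solves the equation, and by the theorem it is the least positive solution.

(x, y) = (149, 10)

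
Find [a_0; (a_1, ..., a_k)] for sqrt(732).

[27; (18, 54)]

Write x_i = (sqrt(732) + m_i)/d_i with (m_0, d_0) = (0, 1). a_0 = floor(sqrt(732)) = 27, since 27^2 = 729 <= 732 < 784 = 28^2.
Iterate m_{i+1} = d_i*a_i - m_i, d_{i+1} = (732 - m_{i+1}^2)/d_i, a_{i+1} = floor((a_0 + m_{i+1})/d_{i+1}):
  m_1 = 1*27 - 0 = 27, d_1 = (732 - 27^2)/1 = 3/1 = 3, a_1 = floor((27 + 27)/3) = 18.
  m_2 = 3*18 - 27 = 27, d_2 = (732 - 27^2)/3 = 3/3 = 1, a_2 = floor((27 + 27)/1) = 54.
  m_3 = 1*54 - 27 = 27, d_3 = (732 - 27^2)/1 = 3/1 = 3: (m_3, d_3) = (m_1, d_1) = (27, 3), so from here the quotients repeat a_1, a_2; the period length is 2.
Hence the expansion of sqrt(732) is a_0 = 27 followed by the repeating block 18, 54 (period 2).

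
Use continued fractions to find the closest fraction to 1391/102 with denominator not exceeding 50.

Expand x = 1391/102 as a continued fraction with the Euclidean algorithm:
  1391 = 13*102 + 65, so a_0 = 13.
  102 = 1*65 + 37, so a_1 = 1.
  65 = 1*37 + 28, so a_2 = 1.
  37 = 1*28 + 9, so a_3 = 1.
  28 = 3*9 + 1, so a_4 = 3.
  9 = 9*1 + 0, so a_5 = 9.
so x = [13; 1, 1, 1, 3, 9].
Convergents (p_i = a_i*p_{i-1} + p_{i-2}, q_i = a_i*q_{i-1} + q_{i-2} with p_{-2}=0, p_{-1}=1, q_{-2}=1, q_{-1}=0), until the denominator exceeds 50:
  i=0: a_0=13, p_0 = 13*1 + 0 = 13, q_0 = 13*0 + 1 = 1.
  i=1: a_1=1, p_1 = 1*13 + 1 = 14, q_1 = 1*1 + 0 = 1.
  i=2: a_2=1, p_2 = 1*14 + 13 = 27, q_2 = 1*1 + 1 = 2.
  i=3: a_3=1, p_3 = 1*27 + 14 = 41, q_3 = 1*2 + 1 = 3.
  i=4: a_4=3, p_4 = 3*41 + 27 = 150, q_4 = 3*3 + 2 = 11.
  i=5: a_5=9, p_5 = 9*150 + 41 = 1391, q_5 = 9*11 + 3 = 102.
q_5 = 102 > 50, so the last convergent with denominator <= 50 is p_4/q_4 = 150/11.
The closest fraction with denominator <= 50 is either p_4/q_4 or the intermediate fraction (k*p_4 + p_3)/(k*q_4 + q_3) with the largest k >= 1 whose denominator stays <= 50; these approach x as k grows, and every other convergent or intermediate fraction in range is farther away.
Largest k: floor((50 - q_3)/q_4) = floor((50 - 3)/11) = 4.
That gives (4*150 + 41)/(4*11 + 3) = 641/47.
Compare the errors: |x - 150/11| = |1391*11 - 150*102|/(102*11) = 1/1122, and |x - 641/47| = |1391*47 - 641*102|/(102*47) = 5/4794.
Cross-multiplying, 1*4794 = 4794 < 5610 = 5*1122, so 1/1122 is smaller: the convergent 150/11 is closer to x than 641/47.

150/11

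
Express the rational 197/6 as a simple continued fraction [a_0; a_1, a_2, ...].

Run the Euclidean algorithm on 197 and 6; the successive quotients are the partial quotients a_0, a_1, ... (each step inverts the fractional part left over by the previous one):
  197 = 32*6 + 5, so a_0 = 32.
  6 = 1*5 + 1, so a_1 = 1.
  5 = 5*1 + 0, so a_2 = 5.
The remainder reaches 0 after 3 divisions, so the expansion has 3 partial quotients, read off in order.

[32; 1, 5]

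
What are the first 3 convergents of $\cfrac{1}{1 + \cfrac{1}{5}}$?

Using the convergent recurrence p_i = a_i*p_{i-1} + p_{i-2}, q_i = a_i*q_{i-1} + q_{i-2} with p_{-2}=0, p_{-1}=1, q_{-2}=1, q_{-1}=0:
  i=0: a_0=0, p_0 = 0*1 + 0 = 0, q_0 = 0*0 + 1 = 1.
  i=1: a_1=1, p_1 = 1*0 + 1 = 1, q_1 = 1*1 + 0 = 1.
  i=2: a_2=5, p_2 = 5*1 + 0 = 5, q_2 = 5*1 + 1 = 6.

0/1, 1/1, 5/6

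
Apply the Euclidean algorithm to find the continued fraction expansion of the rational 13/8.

Run the Euclidean algorithm on 13 and 8; the successive quotients are the partial quotients a_0, a_1, ... (each step inverts the fractional part left over by the previous one):
  13 = 1*8 + 5, so a_0 = 1.
  8 = 1*5 + 3, so a_1 = 1.
  5 = 1*3 + 2, so a_2 = 1.
  3 = 1*2 + 1, so a_3 = 1.
  2 = 2*1 + 0, so a_4 = 2.
The remainder reaches 0 after 5 divisions, so the expansion has 5 partial quotients, read off in order.

[1; 1, 1, 1, 2]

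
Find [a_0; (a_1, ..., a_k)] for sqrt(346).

[18; (1, 1, 1, 1, 36)]

Write x_i = (sqrt(346) + m_i)/d_i with (m_0, d_0) = (0, 1). a_0 = floor(sqrt(346)) = 18, since 18^2 = 324 <= 346 < 361 = 19^2.
Iterate m_{i+1} = d_i*a_i - m_i, d_{i+1} = (346 - m_{i+1}^2)/d_i, a_{i+1} = floor((a_0 + m_{i+1})/d_{i+1}):
  m_1 = 1*18 - 0 = 18, d_1 = (346 - 18^2)/1 = 22/1 = 22, a_1 = floor((18 + 18)/22) = 1.
  m_2 = 22*1 - 18 = 4, d_2 = (346 - 4^2)/22 = 330/22 = 15, a_2 = floor((18 + 4)/15) = 1.
  m_3 = 15*1 - 4 = 11, d_3 = (346 - 11^2)/15 = 225/15 = 15, a_3 = floor((18 + 11)/15) = 1.
  m_4 = 15*1 - 11 = 4, d_4 = (346 - 4^2)/15 = 330/15 = 22, a_4 = floor((18 + 4)/22) = 1.
  m_5 = 22*1 - 4 = 18, d_5 = (346 - 18^2)/22 = 22/22 = 1, a_5 = floor((18 + 18)/1) = 36.
  m_6 = 1*36 - 18 = 18, d_6 = (346 - 18^2)/1 = 22/1 = 22: (m_6, d_6) = (m_1, d_1) = (18, 22), so from here the quotients repeat a_1, ..., a_5; the period length is 5.
Hence the expansion of sqrt(346) is a_0 = 18 followed by the repeating block 1, 1, 1, 1, 36 (period 5).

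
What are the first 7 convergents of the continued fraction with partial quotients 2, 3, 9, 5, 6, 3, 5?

2/1, 7/3, 65/28, 332/143, 2057/886, 6503/2801, 34572/14891

Using the convergent recurrence p_i = a_i*p_{i-1} + p_{i-2}, q_i = a_i*q_{i-1} + q_{i-2} with p_{-2}=0, p_{-1}=1, q_{-2}=1, q_{-1}=0:
  i=0: a_0=2, p_0 = 2*1 + 0 = 2, q_0 = 2*0 + 1 = 1.
  i=1: a_1=3, p_1 = 3*2 + 1 = 7, q_1 = 3*1 + 0 = 3.
  i=2: a_2=9, p_2 = 9*7 + 2 = 65, q_2 = 9*3 + 1 = 28.
  i=3: a_3=5, p_3 = 5*65 + 7 = 332, q_3 = 5*28 + 3 = 143.
  i=4: a_4=6, p_4 = 6*332 + 65 = 2057, q_4 = 6*143 + 28 = 886.
  i=5: a_5=3, p_5 = 3*2057 + 332 = 6503, q_5 = 3*886 + 143 = 2801.
  i=6: a_6=5, p_6 = 5*6503 + 2057 = 34572, q_6 = 5*2801 + 886 = 14891.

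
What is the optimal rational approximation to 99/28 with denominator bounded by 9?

32/9

Expand x = 99/28 as a continued fraction with the Euclidean algorithm:
  99 = 3*28 + 15, so a_0 = 3.
  28 = 1*15 + 13, so a_1 = 1.
  15 = 1*13 + 2, so a_2 = 1.
  13 = 6*2 + 1, so a_3 = 6.
  2 = 2*1 + 0, so a_4 = 2.
so x = [3; 1, 1, 6, 2].
Convergents (p_i = a_i*p_{i-1} + p_{i-2}, q_i = a_i*q_{i-1} + q_{i-2} with p_{-2}=0, p_{-1}=1, q_{-2}=1, q_{-1}=0), until the denominator exceeds 9:
  i=0: a_0=3, p_0 = 3*1 + 0 = 3, q_0 = 3*0 + 1 = 1.
  i=1: a_1=1, p_1 = 1*3 + 1 = 4, q_1 = 1*1 + 0 = 1.
  i=2: a_2=1, p_2 = 1*4 + 3 = 7, q_2 = 1*1 + 1 = 2.
  i=3: a_3=6, p_3 = 6*7 + 4 = 46, q_3 = 6*2 + 1 = 13.
q_3 = 13 > 9, so the last convergent with denominator <= 9 is p_2/q_2 = 7/2.
The closest fraction with denominator <= 9 is either p_2/q_2 or the intermediate fraction (k*p_2 + p_1)/(k*q_2 + q_1) with the largest k >= 1 whose denominator stays <= 9; these approach x as k grows, and every other convergent or intermediate fraction in range is farther away.
Largest k: floor((9 - q_1)/q_2) = floor((9 - 1)/2) = 4.
That gives (4*7 + 4)/(4*2 + 1) = 32/9.
Compare the errors: |x - 7/2| = |99*2 - 7*28|/(28*2) = 2/56, and |x - 32/9| = |99*9 - 32*28|/(28*9) = 5/252.
Cross-multiplying, 5*56 = 280 < 504 = 2*252, so 5/252 is smaller: the intermediate fraction 32/9 is closer to x than 7/2.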